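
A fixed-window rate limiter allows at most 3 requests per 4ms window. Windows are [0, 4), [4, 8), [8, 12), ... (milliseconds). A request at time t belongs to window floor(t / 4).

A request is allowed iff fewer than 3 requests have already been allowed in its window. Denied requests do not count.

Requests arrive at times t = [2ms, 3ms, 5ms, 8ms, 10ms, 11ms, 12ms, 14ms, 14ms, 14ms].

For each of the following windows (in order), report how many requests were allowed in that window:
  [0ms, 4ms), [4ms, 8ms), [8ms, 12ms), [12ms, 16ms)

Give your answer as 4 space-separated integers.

Answer: 2 1 3 3

Derivation:
Processing requests:
  req#1 t=2ms (window 0): ALLOW
  req#2 t=3ms (window 0): ALLOW
  req#3 t=5ms (window 1): ALLOW
  req#4 t=8ms (window 2): ALLOW
  req#5 t=10ms (window 2): ALLOW
  req#6 t=11ms (window 2): ALLOW
  req#7 t=12ms (window 3): ALLOW
  req#8 t=14ms (window 3): ALLOW
  req#9 t=14ms (window 3): ALLOW
  req#10 t=14ms (window 3): DENY

Allowed counts by window: 2 1 3 3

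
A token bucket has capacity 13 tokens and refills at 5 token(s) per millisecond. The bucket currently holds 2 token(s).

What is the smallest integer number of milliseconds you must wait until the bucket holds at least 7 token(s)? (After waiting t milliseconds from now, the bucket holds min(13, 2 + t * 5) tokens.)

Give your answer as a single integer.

Need 2 + t * 5 >= 7, so t >= 5/5.
Smallest integer t = ceil(5/5) = 1.

Answer: 1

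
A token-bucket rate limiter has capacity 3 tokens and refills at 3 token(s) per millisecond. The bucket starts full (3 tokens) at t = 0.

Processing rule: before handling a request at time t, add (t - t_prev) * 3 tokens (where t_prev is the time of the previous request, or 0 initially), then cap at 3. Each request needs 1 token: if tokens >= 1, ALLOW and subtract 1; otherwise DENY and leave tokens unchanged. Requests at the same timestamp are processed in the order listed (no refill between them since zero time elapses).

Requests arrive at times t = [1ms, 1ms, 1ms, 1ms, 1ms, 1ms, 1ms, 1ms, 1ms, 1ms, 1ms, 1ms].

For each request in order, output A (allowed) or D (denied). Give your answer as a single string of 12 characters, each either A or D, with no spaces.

Answer: AAADDDDDDDDD

Derivation:
Simulating step by step:
  req#1 t=1ms: ALLOW
  req#2 t=1ms: ALLOW
  req#3 t=1ms: ALLOW
  req#4 t=1ms: DENY
  req#5 t=1ms: DENY
  req#6 t=1ms: DENY
  req#7 t=1ms: DENY
  req#8 t=1ms: DENY
  req#9 t=1ms: DENY
  req#10 t=1ms: DENY
  req#11 t=1ms: DENY
  req#12 t=1ms: DENY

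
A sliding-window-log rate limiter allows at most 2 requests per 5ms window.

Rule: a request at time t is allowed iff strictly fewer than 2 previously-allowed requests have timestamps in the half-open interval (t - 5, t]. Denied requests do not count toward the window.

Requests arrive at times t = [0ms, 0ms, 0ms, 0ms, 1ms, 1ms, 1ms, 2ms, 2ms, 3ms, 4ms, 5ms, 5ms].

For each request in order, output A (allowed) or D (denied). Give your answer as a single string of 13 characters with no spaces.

Answer: AADDDDDDDDDAA

Derivation:
Tracking allowed requests in the window:
  req#1 t=0ms: ALLOW
  req#2 t=0ms: ALLOW
  req#3 t=0ms: DENY
  req#4 t=0ms: DENY
  req#5 t=1ms: DENY
  req#6 t=1ms: DENY
  req#7 t=1ms: DENY
  req#8 t=2ms: DENY
  req#9 t=2ms: DENY
  req#10 t=3ms: DENY
  req#11 t=4ms: DENY
  req#12 t=5ms: ALLOW
  req#13 t=5ms: ALLOW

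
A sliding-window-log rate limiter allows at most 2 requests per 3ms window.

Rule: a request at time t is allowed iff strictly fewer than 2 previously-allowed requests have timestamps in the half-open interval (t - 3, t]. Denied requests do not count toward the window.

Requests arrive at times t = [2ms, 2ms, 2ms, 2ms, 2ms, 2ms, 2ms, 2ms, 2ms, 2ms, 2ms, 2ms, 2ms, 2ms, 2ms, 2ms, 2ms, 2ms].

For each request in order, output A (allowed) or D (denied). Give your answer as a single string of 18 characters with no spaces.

Tracking allowed requests in the window:
  req#1 t=2ms: ALLOW
  req#2 t=2ms: ALLOW
  req#3 t=2ms: DENY
  req#4 t=2ms: DENY
  req#5 t=2ms: DENY
  req#6 t=2ms: DENY
  req#7 t=2ms: DENY
  req#8 t=2ms: DENY
  req#9 t=2ms: DENY
  req#10 t=2ms: DENY
  req#11 t=2ms: DENY
  req#12 t=2ms: DENY
  req#13 t=2ms: DENY
  req#14 t=2ms: DENY
  req#15 t=2ms: DENY
  req#16 t=2ms: DENY
  req#17 t=2ms: DENY
  req#18 t=2ms: DENY

Answer: AADDDDDDDDDDDDDDDD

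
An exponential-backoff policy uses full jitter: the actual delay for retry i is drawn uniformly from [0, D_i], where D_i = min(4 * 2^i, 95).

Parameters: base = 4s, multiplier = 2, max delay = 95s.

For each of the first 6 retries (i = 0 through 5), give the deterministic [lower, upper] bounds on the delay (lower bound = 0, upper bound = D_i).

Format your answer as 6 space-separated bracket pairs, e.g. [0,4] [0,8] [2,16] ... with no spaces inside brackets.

Computing bounds per retry:
  i=0: D_i=min(4*2^0,95)=4, bounds=[0,4]
  i=1: D_i=min(4*2^1,95)=8, bounds=[0,8]
  i=2: D_i=min(4*2^2,95)=16, bounds=[0,16]
  i=3: D_i=min(4*2^3,95)=32, bounds=[0,32]
  i=4: D_i=min(4*2^4,95)=64, bounds=[0,64]
  i=5: D_i=min(4*2^5,95)=95, bounds=[0,95]

Answer: [0,4] [0,8] [0,16] [0,32] [0,64] [0,95]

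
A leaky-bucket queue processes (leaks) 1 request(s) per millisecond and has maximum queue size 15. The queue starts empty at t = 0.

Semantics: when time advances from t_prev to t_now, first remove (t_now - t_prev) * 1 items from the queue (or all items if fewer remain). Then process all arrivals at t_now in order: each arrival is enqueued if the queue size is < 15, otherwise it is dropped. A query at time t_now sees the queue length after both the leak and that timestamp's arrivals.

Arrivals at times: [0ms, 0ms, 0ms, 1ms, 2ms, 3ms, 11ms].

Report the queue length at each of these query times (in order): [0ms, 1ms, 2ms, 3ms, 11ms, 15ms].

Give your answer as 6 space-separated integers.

Queue lengths at query times:
  query t=0ms: backlog = 3
  query t=1ms: backlog = 3
  query t=2ms: backlog = 3
  query t=3ms: backlog = 3
  query t=11ms: backlog = 1
  query t=15ms: backlog = 0

Answer: 3 3 3 3 1 0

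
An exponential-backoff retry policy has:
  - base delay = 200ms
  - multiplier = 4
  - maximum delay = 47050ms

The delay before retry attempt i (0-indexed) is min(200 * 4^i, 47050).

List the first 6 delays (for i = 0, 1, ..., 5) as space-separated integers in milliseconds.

Answer: 200 800 3200 12800 47050 47050

Derivation:
Computing each delay:
  i=0: min(200*4^0, 47050) = 200
  i=1: min(200*4^1, 47050) = 800
  i=2: min(200*4^2, 47050) = 3200
  i=3: min(200*4^3, 47050) = 12800
  i=4: min(200*4^4, 47050) = 47050
  i=5: min(200*4^5, 47050) = 47050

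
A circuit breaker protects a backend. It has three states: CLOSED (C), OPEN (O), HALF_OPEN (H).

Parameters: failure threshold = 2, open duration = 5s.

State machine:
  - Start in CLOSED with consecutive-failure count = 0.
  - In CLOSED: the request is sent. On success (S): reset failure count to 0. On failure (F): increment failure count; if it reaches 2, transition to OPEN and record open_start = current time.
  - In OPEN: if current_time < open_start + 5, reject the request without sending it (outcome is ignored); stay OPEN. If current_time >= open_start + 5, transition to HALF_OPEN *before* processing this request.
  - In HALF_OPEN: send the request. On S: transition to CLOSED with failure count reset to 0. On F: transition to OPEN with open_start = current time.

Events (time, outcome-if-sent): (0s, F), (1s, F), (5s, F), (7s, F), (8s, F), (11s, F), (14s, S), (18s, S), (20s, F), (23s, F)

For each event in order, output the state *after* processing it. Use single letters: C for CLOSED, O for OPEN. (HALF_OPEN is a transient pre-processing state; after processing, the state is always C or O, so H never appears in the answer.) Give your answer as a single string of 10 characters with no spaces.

State after each event:
  event#1 t=0s outcome=F: state=CLOSED
  event#2 t=1s outcome=F: state=OPEN
  event#3 t=5s outcome=F: state=OPEN
  event#4 t=7s outcome=F: state=OPEN
  event#5 t=8s outcome=F: state=OPEN
  event#6 t=11s outcome=F: state=OPEN
  event#7 t=14s outcome=S: state=CLOSED
  event#8 t=18s outcome=S: state=CLOSED
  event#9 t=20s outcome=F: state=CLOSED
  event#10 t=23s outcome=F: state=OPEN

Answer: COOOOOCCCO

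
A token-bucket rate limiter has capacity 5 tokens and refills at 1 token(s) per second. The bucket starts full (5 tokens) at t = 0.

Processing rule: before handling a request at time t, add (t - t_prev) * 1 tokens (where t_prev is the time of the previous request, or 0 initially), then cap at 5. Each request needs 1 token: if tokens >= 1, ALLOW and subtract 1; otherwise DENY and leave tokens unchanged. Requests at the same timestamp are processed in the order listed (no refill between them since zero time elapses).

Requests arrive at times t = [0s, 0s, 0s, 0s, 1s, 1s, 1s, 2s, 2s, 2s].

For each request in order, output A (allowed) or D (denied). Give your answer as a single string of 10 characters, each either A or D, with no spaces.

Answer: AAAAAADADD

Derivation:
Simulating step by step:
  req#1 t=0s: ALLOW
  req#2 t=0s: ALLOW
  req#3 t=0s: ALLOW
  req#4 t=0s: ALLOW
  req#5 t=1s: ALLOW
  req#6 t=1s: ALLOW
  req#7 t=1s: DENY
  req#8 t=2s: ALLOW
  req#9 t=2s: DENY
  req#10 t=2s: DENY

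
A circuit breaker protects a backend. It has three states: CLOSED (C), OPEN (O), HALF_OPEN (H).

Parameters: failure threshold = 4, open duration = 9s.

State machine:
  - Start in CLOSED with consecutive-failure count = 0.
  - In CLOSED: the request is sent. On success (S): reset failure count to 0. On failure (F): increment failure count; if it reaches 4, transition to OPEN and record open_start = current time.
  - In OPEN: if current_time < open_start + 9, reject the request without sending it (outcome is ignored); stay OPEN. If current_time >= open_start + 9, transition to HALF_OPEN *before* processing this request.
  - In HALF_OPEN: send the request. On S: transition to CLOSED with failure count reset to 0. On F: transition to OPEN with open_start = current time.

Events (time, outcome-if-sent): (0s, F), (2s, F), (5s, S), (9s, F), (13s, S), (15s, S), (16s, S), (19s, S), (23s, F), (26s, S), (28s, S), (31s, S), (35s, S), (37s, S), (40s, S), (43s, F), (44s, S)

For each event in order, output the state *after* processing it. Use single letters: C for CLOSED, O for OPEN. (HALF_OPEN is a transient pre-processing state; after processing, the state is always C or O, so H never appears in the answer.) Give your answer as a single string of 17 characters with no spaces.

State after each event:
  event#1 t=0s outcome=F: state=CLOSED
  event#2 t=2s outcome=F: state=CLOSED
  event#3 t=5s outcome=S: state=CLOSED
  event#4 t=9s outcome=F: state=CLOSED
  event#5 t=13s outcome=S: state=CLOSED
  event#6 t=15s outcome=S: state=CLOSED
  event#7 t=16s outcome=S: state=CLOSED
  event#8 t=19s outcome=S: state=CLOSED
  event#9 t=23s outcome=F: state=CLOSED
  event#10 t=26s outcome=S: state=CLOSED
  event#11 t=28s outcome=S: state=CLOSED
  event#12 t=31s outcome=S: state=CLOSED
  event#13 t=35s outcome=S: state=CLOSED
  event#14 t=37s outcome=S: state=CLOSED
  event#15 t=40s outcome=S: state=CLOSED
  event#16 t=43s outcome=F: state=CLOSED
  event#17 t=44s outcome=S: state=CLOSED

Answer: CCCCCCCCCCCCCCCCC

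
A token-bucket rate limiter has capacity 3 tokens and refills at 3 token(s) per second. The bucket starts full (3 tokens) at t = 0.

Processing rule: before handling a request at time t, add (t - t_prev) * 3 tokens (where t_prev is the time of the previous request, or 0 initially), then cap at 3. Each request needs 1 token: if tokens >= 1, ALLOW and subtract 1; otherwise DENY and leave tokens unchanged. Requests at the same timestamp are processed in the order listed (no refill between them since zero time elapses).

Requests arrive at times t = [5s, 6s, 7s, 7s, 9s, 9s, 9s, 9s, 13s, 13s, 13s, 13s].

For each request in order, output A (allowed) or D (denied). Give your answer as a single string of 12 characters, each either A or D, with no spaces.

Simulating step by step:
  req#1 t=5s: ALLOW
  req#2 t=6s: ALLOW
  req#3 t=7s: ALLOW
  req#4 t=7s: ALLOW
  req#5 t=9s: ALLOW
  req#6 t=9s: ALLOW
  req#7 t=9s: ALLOW
  req#8 t=9s: DENY
  req#9 t=13s: ALLOW
  req#10 t=13s: ALLOW
  req#11 t=13s: ALLOW
  req#12 t=13s: DENY

Answer: AAAAAAADAAAD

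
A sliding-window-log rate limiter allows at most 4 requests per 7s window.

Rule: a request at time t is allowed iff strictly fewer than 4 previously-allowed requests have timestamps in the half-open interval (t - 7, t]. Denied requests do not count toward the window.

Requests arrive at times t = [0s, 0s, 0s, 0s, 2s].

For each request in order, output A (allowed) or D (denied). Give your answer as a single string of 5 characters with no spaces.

Tracking allowed requests in the window:
  req#1 t=0s: ALLOW
  req#2 t=0s: ALLOW
  req#3 t=0s: ALLOW
  req#4 t=0s: ALLOW
  req#5 t=2s: DENY

Answer: AAAAD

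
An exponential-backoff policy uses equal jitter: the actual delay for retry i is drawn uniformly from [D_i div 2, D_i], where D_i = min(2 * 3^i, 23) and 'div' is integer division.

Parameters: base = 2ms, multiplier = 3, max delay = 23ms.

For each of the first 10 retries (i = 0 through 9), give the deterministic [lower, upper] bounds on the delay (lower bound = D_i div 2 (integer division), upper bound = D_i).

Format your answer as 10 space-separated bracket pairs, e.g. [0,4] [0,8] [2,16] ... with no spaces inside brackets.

Answer: [1,2] [3,6] [9,18] [11,23] [11,23] [11,23] [11,23] [11,23] [11,23] [11,23]

Derivation:
Computing bounds per retry:
  i=0: D_i=min(2*3^0,23)=2, bounds=[1,2]
  i=1: D_i=min(2*3^1,23)=6, bounds=[3,6]
  i=2: D_i=min(2*3^2,23)=18, bounds=[9,18]
  i=3: D_i=min(2*3^3,23)=23, bounds=[11,23]
  i=4: D_i=min(2*3^4,23)=23, bounds=[11,23]
  i=5: D_i=min(2*3^5,23)=23, bounds=[11,23]
  i=6: D_i=min(2*3^6,23)=23, bounds=[11,23]
  i=7: D_i=min(2*3^7,23)=23, bounds=[11,23]
  i=8: D_i=min(2*3^8,23)=23, bounds=[11,23]
  i=9: D_i=min(2*3^9,23)=23, bounds=[11,23]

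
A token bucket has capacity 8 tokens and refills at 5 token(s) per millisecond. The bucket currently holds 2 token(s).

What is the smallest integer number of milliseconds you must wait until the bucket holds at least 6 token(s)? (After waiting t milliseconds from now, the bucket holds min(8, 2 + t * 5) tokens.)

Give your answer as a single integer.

Answer: 1

Derivation:
Need 2 + t * 5 >= 6, so t >= 4/5.
Smallest integer t = ceil(4/5) = 1.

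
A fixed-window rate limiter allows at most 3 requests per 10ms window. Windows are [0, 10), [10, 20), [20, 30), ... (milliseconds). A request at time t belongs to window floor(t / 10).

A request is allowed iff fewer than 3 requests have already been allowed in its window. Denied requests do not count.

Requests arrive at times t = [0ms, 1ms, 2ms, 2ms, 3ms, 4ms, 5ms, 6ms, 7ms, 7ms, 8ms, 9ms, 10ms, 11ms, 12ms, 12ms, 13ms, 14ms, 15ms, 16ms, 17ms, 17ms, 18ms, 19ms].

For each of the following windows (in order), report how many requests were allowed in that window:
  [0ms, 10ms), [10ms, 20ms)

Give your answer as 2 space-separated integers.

Answer: 3 3

Derivation:
Processing requests:
  req#1 t=0ms (window 0): ALLOW
  req#2 t=1ms (window 0): ALLOW
  req#3 t=2ms (window 0): ALLOW
  req#4 t=2ms (window 0): DENY
  req#5 t=3ms (window 0): DENY
  req#6 t=4ms (window 0): DENY
  req#7 t=5ms (window 0): DENY
  req#8 t=6ms (window 0): DENY
  req#9 t=7ms (window 0): DENY
  req#10 t=7ms (window 0): DENY
  req#11 t=8ms (window 0): DENY
  req#12 t=9ms (window 0): DENY
  req#13 t=10ms (window 1): ALLOW
  req#14 t=11ms (window 1): ALLOW
  req#15 t=12ms (window 1): ALLOW
  req#16 t=12ms (window 1): DENY
  req#17 t=13ms (window 1): DENY
  req#18 t=14ms (window 1): DENY
  req#19 t=15ms (window 1): DENY
  req#20 t=16ms (window 1): DENY
  req#21 t=17ms (window 1): DENY
  req#22 t=17ms (window 1): DENY
  req#23 t=18ms (window 1): DENY
  req#24 t=19ms (window 1): DENY

Allowed counts by window: 3 3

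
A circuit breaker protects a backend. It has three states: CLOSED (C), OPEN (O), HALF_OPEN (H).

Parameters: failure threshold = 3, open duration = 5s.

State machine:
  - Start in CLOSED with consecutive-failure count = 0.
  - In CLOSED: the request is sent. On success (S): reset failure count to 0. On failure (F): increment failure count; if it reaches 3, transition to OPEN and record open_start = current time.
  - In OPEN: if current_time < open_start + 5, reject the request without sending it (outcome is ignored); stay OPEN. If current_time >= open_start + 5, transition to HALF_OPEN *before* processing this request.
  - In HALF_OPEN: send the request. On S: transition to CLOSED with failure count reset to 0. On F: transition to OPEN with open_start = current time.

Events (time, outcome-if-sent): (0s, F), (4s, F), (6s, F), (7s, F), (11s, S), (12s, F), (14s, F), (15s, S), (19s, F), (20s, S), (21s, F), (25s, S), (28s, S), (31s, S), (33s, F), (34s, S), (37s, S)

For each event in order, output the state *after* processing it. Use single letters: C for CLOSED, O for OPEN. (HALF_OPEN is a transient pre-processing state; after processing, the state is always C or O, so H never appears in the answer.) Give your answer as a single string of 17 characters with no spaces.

State after each event:
  event#1 t=0s outcome=F: state=CLOSED
  event#2 t=4s outcome=F: state=CLOSED
  event#3 t=6s outcome=F: state=OPEN
  event#4 t=7s outcome=F: state=OPEN
  event#5 t=11s outcome=S: state=CLOSED
  event#6 t=12s outcome=F: state=CLOSED
  event#7 t=14s outcome=F: state=CLOSED
  event#8 t=15s outcome=S: state=CLOSED
  event#9 t=19s outcome=F: state=CLOSED
  event#10 t=20s outcome=S: state=CLOSED
  event#11 t=21s outcome=F: state=CLOSED
  event#12 t=25s outcome=S: state=CLOSED
  event#13 t=28s outcome=S: state=CLOSED
  event#14 t=31s outcome=S: state=CLOSED
  event#15 t=33s outcome=F: state=CLOSED
  event#16 t=34s outcome=S: state=CLOSED
  event#17 t=37s outcome=S: state=CLOSED

Answer: CCOOCCCCCCCCCCCCC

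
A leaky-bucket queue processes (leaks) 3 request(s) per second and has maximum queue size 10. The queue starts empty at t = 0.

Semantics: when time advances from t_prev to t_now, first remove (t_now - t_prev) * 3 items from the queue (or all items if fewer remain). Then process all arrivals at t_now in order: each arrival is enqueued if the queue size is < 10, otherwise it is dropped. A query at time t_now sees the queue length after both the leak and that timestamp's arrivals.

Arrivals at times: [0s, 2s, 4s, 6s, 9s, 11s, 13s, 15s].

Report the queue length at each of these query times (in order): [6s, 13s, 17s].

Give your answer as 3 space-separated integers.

Answer: 1 1 0

Derivation:
Queue lengths at query times:
  query t=6s: backlog = 1
  query t=13s: backlog = 1
  query t=17s: backlog = 0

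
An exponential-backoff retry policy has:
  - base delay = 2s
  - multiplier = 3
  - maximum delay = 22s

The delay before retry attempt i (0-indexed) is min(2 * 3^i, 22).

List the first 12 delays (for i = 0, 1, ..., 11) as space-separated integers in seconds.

Answer: 2 6 18 22 22 22 22 22 22 22 22 22

Derivation:
Computing each delay:
  i=0: min(2*3^0, 22) = 2
  i=1: min(2*3^1, 22) = 6
  i=2: min(2*3^2, 22) = 18
  i=3: min(2*3^3, 22) = 22
  i=4: min(2*3^4, 22) = 22
  i=5: min(2*3^5, 22) = 22
  i=6: min(2*3^6, 22) = 22
  i=7: min(2*3^7, 22) = 22
  i=8: min(2*3^8, 22) = 22
  i=9: min(2*3^9, 22) = 22
  i=10: min(2*3^10, 22) = 22
  i=11: min(2*3^11, 22) = 22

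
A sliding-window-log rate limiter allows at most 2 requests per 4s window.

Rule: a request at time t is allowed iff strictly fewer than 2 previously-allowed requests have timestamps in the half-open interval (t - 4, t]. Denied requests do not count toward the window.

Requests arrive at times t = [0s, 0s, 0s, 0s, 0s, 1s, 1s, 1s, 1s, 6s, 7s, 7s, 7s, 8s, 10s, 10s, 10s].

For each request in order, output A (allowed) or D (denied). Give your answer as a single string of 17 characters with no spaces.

Answer: AADDDDDDDAADDDADD

Derivation:
Tracking allowed requests in the window:
  req#1 t=0s: ALLOW
  req#2 t=0s: ALLOW
  req#3 t=0s: DENY
  req#4 t=0s: DENY
  req#5 t=0s: DENY
  req#6 t=1s: DENY
  req#7 t=1s: DENY
  req#8 t=1s: DENY
  req#9 t=1s: DENY
  req#10 t=6s: ALLOW
  req#11 t=7s: ALLOW
  req#12 t=7s: DENY
  req#13 t=7s: DENY
  req#14 t=8s: DENY
  req#15 t=10s: ALLOW
  req#16 t=10s: DENY
  req#17 t=10s: DENY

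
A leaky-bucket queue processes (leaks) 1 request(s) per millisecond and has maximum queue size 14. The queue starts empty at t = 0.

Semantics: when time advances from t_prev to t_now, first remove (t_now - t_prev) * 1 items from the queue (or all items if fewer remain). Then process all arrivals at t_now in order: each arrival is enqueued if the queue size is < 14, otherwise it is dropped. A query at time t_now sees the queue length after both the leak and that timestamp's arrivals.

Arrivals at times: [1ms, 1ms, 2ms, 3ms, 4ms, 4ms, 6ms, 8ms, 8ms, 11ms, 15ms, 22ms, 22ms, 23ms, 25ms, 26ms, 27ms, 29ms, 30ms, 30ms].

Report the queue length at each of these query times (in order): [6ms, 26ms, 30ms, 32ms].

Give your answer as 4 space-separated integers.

Queue lengths at query times:
  query t=6ms: backlog = 2
  query t=26ms: backlog = 1
  query t=30ms: backlog = 2
  query t=32ms: backlog = 0

Answer: 2 1 2 0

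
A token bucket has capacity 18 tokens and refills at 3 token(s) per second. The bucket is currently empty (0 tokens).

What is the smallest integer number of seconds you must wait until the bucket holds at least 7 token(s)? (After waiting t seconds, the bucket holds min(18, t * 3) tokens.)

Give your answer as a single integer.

Answer: 3

Derivation:
Need t * 3 >= 7, so t >= 7/3.
Smallest integer t = ceil(7/3) = 3.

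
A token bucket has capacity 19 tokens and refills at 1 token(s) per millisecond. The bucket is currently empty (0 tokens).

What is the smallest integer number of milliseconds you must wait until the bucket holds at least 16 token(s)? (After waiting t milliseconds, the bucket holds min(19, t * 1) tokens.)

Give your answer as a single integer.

Need t * 1 >= 16, so t >= 16/1.
Smallest integer t = ceil(16/1) = 16.

Answer: 16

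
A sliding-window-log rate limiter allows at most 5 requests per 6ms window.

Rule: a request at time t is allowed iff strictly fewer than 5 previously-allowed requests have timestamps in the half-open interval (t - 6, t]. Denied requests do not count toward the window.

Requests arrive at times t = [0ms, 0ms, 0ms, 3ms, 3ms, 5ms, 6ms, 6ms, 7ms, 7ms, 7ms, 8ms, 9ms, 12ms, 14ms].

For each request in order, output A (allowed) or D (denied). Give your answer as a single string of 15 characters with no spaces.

Answer: AAAAADAAADDDAAA

Derivation:
Tracking allowed requests in the window:
  req#1 t=0ms: ALLOW
  req#2 t=0ms: ALLOW
  req#3 t=0ms: ALLOW
  req#4 t=3ms: ALLOW
  req#5 t=3ms: ALLOW
  req#6 t=5ms: DENY
  req#7 t=6ms: ALLOW
  req#8 t=6ms: ALLOW
  req#9 t=7ms: ALLOW
  req#10 t=7ms: DENY
  req#11 t=7ms: DENY
  req#12 t=8ms: DENY
  req#13 t=9ms: ALLOW
  req#14 t=12ms: ALLOW
  req#15 t=14ms: ALLOW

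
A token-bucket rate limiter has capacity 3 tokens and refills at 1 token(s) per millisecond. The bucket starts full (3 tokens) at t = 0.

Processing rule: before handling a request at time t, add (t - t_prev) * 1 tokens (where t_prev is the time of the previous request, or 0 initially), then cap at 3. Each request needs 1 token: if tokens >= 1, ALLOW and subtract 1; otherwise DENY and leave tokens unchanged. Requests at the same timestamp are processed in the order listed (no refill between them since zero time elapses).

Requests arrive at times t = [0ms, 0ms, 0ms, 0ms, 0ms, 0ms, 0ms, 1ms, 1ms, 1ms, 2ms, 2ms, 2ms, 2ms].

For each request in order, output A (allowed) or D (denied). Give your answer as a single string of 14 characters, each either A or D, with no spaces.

Answer: AAADDDDADDADDD

Derivation:
Simulating step by step:
  req#1 t=0ms: ALLOW
  req#2 t=0ms: ALLOW
  req#3 t=0ms: ALLOW
  req#4 t=0ms: DENY
  req#5 t=0ms: DENY
  req#6 t=0ms: DENY
  req#7 t=0ms: DENY
  req#8 t=1ms: ALLOW
  req#9 t=1ms: DENY
  req#10 t=1ms: DENY
  req#11 t=2ms: ALLOW
  req#12 t=2ms: DENY
  req#13 t=2ms: DENY
  req#14 t=2ms: DENY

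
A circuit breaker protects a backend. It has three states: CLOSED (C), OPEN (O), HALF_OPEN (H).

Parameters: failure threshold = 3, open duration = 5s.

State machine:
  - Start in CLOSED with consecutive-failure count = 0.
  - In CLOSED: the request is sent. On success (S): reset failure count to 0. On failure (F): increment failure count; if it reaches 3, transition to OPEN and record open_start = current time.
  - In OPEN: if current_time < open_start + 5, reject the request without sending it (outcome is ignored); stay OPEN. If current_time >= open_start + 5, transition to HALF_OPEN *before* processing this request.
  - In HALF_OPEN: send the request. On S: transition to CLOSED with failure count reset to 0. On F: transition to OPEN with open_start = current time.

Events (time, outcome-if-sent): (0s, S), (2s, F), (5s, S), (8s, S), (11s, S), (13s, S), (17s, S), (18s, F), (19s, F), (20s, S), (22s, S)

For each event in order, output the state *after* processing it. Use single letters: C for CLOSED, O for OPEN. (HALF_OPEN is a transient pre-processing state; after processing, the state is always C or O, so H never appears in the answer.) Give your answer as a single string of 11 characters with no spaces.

Answer: CCCCCCCCCCC

Derivation:
State after each event:
  event#1 t=0s outcome=S: state=CLOSED
  event#2 t=2s outcome=F: state=CLOSED
  event#3 t=5s outcome=S: state=CLOSED
  event#4 t=8s outcome=S: state=CLOSED
  event#5 t=11s outcome=S: state=CLOSED
  event#6 t=13s outcome=S: state=CLOSED
  event#7 t=17s outcome=S: state=CLOSED
  event#8 t=18s outcome=F: state=CLOSED
  event#9 t=19s outcome=F: state=CLOSED
  event#10 t=20s outcome=S: state=CLOSED
  event#11 t=22s outcome=S: state=CLOSED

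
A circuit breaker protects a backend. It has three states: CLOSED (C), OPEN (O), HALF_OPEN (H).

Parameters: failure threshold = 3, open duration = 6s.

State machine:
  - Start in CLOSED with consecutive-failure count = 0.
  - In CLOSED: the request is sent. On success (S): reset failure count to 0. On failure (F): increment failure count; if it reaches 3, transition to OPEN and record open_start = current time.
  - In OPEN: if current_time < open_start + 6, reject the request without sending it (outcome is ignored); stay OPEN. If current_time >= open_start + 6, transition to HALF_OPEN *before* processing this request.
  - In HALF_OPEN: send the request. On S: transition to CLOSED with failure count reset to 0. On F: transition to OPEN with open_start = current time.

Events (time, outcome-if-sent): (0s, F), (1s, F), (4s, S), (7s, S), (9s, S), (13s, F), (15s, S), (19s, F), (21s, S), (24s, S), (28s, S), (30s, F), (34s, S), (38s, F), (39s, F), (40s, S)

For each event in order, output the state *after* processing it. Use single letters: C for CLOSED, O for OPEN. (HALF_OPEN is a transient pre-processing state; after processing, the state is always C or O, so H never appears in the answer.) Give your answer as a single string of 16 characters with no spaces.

State after each event:
  event#1 t=0s outcome=F: state=CLOSED
  event#2 t=1s outcome=F: state=CLOSED
  event#3 t=4s outcome=S: state=CLOSED
  event#4 t=7s outcome=S: state=CLOSED
  event#5 t=9s outcome=S: state=CLOSED
  event#6 t=13s outcome=F: state=CLOSED
  event#7 t=15s outcome=S: state=CLOSED
  event#8 t=19s outcome=F: state=CLOSED
  event#9 t=21s outcome=S: state=CLOSED
  event#10 t=24s outcome=S: state=CLOSED
  event#11 t=28s outcome=S: state=CLOSED
  event#12 t=30s outcome=F: state=CLOSED
  event#13 t=34s outcome=S: state=CLOSED
  event#14 t=38s outcome=F: state=CLOSED
  event#15 t=39s outcome=F: state=CLOSED
  event#16 t=40s outcome=S: state=CLOSED

Answer: CCCCCCCCCCCCCCCC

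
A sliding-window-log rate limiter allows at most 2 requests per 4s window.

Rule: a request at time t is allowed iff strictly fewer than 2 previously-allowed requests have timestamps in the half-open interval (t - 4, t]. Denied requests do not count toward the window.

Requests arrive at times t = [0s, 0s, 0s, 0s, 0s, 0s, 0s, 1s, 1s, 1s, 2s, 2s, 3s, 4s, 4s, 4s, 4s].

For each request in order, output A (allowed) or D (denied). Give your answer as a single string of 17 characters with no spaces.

Tracking allowed requests in the window:
  req#1 t=0s: ALLOW
  req#2 t=0s: ALLOW
  req#3 t=0s: DENY
  req#4 t=0s: DENY
  req#5 t=0s: DENY
  req#6 t=0s: DENY
  req#7 t=0s: DENY
  req#8 t=1s: DENY
  req#9 t=1s: DENY
  req#10 t=1s: DENY
  req#11 t=2s: DENY
  req#12 t=2s: DENY
  req#13 t=3s: DENY
  req#14 t=4s: ALLOW
  req#15 t=4s: ALLOW
  req#16 t=4s: DENY
  req#17 t=4s: DENY

Answer: AADDDDDDDDDDDAADD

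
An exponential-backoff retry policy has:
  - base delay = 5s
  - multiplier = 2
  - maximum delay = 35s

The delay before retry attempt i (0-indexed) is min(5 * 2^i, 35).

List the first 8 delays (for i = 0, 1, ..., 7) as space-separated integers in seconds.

Computing each delay:
  i=0: min(5*2^0, 35) = 5
  i=1: min(5*2^1, 35) = 10
  i=2: min(5*2^2, 35) = 20
  i=3: min(5*2^3, 35) = 35
  i=4: min(5*2^4, 35) = 35
  i=5: min(5*2^5, 35) = 35
  i=6: min(5*2^6, 35) = 35
  i=7: min(5*2^7, 35) = 35

Answer: 5 10 20 35 35 35 35 35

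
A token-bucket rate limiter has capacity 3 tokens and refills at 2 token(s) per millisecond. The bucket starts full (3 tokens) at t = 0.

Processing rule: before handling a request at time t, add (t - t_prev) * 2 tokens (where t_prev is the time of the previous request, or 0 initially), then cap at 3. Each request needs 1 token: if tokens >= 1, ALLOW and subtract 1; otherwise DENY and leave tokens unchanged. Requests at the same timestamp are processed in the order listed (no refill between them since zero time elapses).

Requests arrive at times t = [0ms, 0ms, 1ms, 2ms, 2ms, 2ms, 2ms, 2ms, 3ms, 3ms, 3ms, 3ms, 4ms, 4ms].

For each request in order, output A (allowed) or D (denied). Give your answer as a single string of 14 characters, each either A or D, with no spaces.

Simulating step by step:
  req#1 t=0ms: ALLOW
  req#2 t=0ms: ALLOW
  req#3 t=1ms: ALLOW
  req#4 t=2ms: ALLOW
  req#5 t=2ms: ALLOW
  req#6 t=2ms: ALLOW
  req#7 t=2ms: DENY
  req#8 t=2ms: DENY
  req#9 t=3ms: ALLOW
  req#10 t=3ms: ALLOW
  req#11 t=3ms: DENY
  req#12 t=3ms: DENY
  req#13 t=4ms: ALLOW
  req#14 t=4ms: ALLOW

Answer: AAAAAADDAADDAA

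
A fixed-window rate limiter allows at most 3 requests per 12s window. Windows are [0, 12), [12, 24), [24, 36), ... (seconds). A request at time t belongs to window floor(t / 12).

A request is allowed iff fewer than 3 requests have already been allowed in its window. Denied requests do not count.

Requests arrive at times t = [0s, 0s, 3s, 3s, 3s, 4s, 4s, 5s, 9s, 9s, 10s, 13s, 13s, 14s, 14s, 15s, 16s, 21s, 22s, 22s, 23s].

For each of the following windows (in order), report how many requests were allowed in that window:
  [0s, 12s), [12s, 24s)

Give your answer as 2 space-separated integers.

Processing requests:
  req#1 t=0s (window 0): ALLOW
  req#2 t=0s (window 0): ALLOW
  req#3 t=3s (window 0): ALLOW
  req#4 t=3s (window 0): DENY
  req#5 t=3s (window 0): DENY
  req#6 t=4s (window 0): DENY
  req#7 t=4s (window 0): DENY
  req#8 t=5s (window 0): DENY
  req#9 t=9s (window 0): DENY
  req#10 t=9s (window 0): DENY
  req#11 t=10s (window 0): DENY
  req#12 t=13s (window 1): ALLOW
  req#13 t=13s (window 1): ALLOW
  req#14 t=14s (window 1): ALLOW
  req#15 t=14s (window 1): DENY
  req#16 t=15s (window 1): DENY
  req#17 t=16s (window 1): DENY
  req#18 t=21s (window 1): DENY
  req#19 t=22s (window 1): DENY
  req#20 t=22s (window 1): DENY
  req#21 t=23s (window 1): DENY

Allowed counts by window: 3 3

Answer: 3 3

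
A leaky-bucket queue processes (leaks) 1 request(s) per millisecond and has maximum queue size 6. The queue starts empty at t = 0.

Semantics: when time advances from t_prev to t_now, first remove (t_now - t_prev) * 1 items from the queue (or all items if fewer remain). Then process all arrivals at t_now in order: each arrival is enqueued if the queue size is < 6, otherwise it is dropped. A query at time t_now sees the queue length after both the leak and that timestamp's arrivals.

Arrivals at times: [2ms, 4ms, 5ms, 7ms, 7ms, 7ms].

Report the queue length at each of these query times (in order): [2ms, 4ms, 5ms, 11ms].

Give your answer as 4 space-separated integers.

Answer: 1 1 1 0

Derivation:
Queue lengths at query times:
  query t=2ms: backlog = 1
  query t=4ms: backlog = 1
  query t=5ms: backlog = 1
  query t=11ms: backlog = 0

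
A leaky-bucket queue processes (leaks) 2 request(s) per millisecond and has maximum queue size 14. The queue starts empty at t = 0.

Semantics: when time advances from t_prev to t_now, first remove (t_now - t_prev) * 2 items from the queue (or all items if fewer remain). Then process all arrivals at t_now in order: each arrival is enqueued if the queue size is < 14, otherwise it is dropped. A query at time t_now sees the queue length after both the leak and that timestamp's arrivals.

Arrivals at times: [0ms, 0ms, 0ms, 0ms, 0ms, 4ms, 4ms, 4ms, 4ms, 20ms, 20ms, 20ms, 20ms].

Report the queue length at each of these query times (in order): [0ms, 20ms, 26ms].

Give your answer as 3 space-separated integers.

Answer: 5 4 0

Derivation:
Queue lengths at query times:
  query t=0ms: backlog = 5
  query t=20ms: backlog = 4
  query t=26ms: backlog = 0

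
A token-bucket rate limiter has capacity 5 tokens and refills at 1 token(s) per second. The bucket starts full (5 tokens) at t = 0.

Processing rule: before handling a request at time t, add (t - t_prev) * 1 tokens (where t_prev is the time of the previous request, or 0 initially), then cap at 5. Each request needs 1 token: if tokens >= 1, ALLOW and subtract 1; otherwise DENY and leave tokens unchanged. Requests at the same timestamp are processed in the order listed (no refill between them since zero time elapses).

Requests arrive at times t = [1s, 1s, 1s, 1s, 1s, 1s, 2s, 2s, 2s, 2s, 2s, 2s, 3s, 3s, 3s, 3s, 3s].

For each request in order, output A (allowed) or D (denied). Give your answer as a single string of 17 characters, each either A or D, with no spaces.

Answer: AAAAADADDDDDADDDD

Derivation:
Simulating step by step:
  req#1 t=1s: ALLOW
  req#2 t=1s: ALLOW
  req#3 t=1s: ALLOW
  req#4 t=1s: ALLOW
  req#5 t=1s: ALLOW
  req#6 t=1s: DENY
  req#7 t=2s: ALLOW
  req#8 t=2s: DENY
  req#9 t=2s: DENY
  req#10 t=2s: DENY
  req#11 t=2s: DENY
  req#12 t=2s: DENY
  req#13 t=3s: ALLOW
  req#14 t=3s: DENY
  req#15 t=3s: DENY
  req#16 t=3s: DENY
  req#17 t=3s: DENY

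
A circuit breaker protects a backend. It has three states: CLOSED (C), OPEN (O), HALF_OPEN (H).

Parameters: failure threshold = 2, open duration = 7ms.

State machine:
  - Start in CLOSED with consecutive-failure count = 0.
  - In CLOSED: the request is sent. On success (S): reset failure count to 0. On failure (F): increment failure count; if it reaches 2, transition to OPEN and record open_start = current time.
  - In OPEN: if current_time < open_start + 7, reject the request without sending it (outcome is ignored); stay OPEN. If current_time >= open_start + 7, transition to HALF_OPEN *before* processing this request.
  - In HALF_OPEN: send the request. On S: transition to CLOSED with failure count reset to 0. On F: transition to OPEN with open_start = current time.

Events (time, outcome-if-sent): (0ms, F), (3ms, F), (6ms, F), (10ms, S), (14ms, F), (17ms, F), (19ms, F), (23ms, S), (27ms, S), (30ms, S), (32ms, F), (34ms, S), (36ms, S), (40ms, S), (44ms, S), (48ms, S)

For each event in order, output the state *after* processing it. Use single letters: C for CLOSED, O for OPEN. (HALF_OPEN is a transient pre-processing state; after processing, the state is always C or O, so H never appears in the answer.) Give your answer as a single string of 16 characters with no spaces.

Answer: COOCCOOOCCCCCCCC

Derivation:
State after each event:
  event#1 t=0ms outcome=F: state=CLOSED
  event#2 t=3ms outcome=F: state=OPEN
  event#3 t=6ms outcome=F: state=OPEN
  event#4 t=10ms outcome=S: state=CLOSED
  event#5 t=14ms outcome=F: state=CLOSED
  event#6 t=17ms outcome=F: state=OPEN
  event#7 t=19ms outcome=F: state=OPEN
  event#8 t=23ms outcome=S: state=OPEN
  event#9 t=27ms outcome=S: state=CLOSED
  event#10 t=30ms outcome=S: state=CLOSED
  event#11 t=32ms outcome=F: state=CLOSED
  event#12 t=34ms outcome=S: state=CLOSED
  event#13 t=36ms outcome=S: state=CLOSED
  event#14 t=40ms outcome=S: state=CLOSED
  event#15 t=44ms outcome=S: state=CLOSED
  event#16 t=48ms outcome=S: state=CLOSED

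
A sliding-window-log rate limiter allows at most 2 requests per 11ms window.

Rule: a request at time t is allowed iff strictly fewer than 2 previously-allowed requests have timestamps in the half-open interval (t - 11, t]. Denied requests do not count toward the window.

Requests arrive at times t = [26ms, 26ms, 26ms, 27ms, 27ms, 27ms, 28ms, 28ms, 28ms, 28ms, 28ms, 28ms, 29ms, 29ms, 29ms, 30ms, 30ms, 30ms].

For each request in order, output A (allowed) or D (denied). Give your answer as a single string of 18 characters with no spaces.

Tracking allowed requests in the window:
  req#1 t=26ms: ALLOW
  req#2 t=26ms: ALLOW
  req#3 t=26ms: DENY
  req#4 t=27ms: DENY
  req#5 t=27ms: DENY
  req#6 t=27ms: DENY
  req#7 t=28ms: DENY
  req#8 t=28ms: DENY
  req#9 t=28ms: DENY
  req#10 t=28ms: DENY
  req#11 t=28ms: DENY
  req#12 t=28ms: DENY
  req#13 t=29ms: DENY
  req#14 t=29ms: DENY
  req#15 t=29ms: DENY
  req#16 t=30ms: DENY
  req#17 t=30ms: DENY
  req#18 t=30ms: DENY

Answer: AADDDDDDDDDDDDDDDD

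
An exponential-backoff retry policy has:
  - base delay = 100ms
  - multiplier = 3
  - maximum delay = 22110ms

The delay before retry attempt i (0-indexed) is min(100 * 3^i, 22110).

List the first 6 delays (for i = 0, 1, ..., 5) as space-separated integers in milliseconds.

Answer: 100 300 900 2700 8100 22110

Derivation:
Computing each delay:
  i=0: min(100*3^0, 22110) = 100
  i=1: min(100*3^1, 22110) = 300
  i=2: min(100*3^2, 22110) = 900
  i=3: min(100*3^3, 22110) = 2700
  i=4: min(100*3^4, 22110) = 8100
  i=5: min(100*3^5, 22110) = 22110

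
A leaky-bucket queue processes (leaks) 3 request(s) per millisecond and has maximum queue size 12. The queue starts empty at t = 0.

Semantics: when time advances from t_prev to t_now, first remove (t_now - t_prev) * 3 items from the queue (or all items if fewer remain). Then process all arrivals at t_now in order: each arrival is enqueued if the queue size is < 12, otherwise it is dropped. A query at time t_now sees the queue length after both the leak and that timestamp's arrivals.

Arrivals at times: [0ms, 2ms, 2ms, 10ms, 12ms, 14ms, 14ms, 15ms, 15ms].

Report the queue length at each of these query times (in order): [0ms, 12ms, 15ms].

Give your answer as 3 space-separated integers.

Queue lengths at query times:
  query t=0ms: backlog = 1
  query t=12ms: backlog = 1
  query t=15ms: backlog = 2

Answer: 1 1 2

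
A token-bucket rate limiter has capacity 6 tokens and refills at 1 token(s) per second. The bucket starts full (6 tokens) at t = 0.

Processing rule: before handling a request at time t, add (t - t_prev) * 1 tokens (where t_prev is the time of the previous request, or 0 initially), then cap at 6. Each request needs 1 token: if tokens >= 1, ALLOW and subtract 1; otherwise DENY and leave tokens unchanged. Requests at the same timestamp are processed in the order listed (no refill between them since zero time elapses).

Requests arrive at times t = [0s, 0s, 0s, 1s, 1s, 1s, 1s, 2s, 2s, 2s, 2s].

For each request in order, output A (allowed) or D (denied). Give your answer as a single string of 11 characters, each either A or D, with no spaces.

Answer: AAAAAAAADDD

Derivation:
Simulating step by step:
  req#1 t=0s: ALLOW
  req#2 t=0s: ALLOW
  req#3 t=0s: ALLOW
  req#4 t=1s: ALLOW
  req#5 t=1s: ALLOW
  req#6 t=1s: ALLOW
  req#7 t=1s: ALLOW
  req#8 t=2s: ALLOW
  req#9 t=2s: DENY
  req#10 t=2s: DENY
  req#11 t=2s: DENY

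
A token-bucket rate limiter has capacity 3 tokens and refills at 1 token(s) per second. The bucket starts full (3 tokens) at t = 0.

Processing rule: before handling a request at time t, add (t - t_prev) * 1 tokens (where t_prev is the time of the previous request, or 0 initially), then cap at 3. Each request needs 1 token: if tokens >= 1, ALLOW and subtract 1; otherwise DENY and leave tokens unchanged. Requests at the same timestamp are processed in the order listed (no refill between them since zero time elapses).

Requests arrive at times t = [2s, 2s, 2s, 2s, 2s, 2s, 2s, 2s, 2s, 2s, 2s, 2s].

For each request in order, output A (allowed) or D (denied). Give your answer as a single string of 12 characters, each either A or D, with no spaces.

Simulating step by step:
  req#1 t=2s: ALLOW
  req#2 t=2s: ALLOW
  req#3 t=2s: ALLOW
  req#4 t=2s: DENY
  req#5 t=2s: DENY
  req#6 t=2s: DENY
  req#7 t=2s: DENY
  req#8 t=2s: DENY
  req#9 t=2s: DENY
  req#10 t=2s: DENY
  req#11 t=2s: DENY
  req#12 t=2s: DENY

Answer: AAADDDDDDDDD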